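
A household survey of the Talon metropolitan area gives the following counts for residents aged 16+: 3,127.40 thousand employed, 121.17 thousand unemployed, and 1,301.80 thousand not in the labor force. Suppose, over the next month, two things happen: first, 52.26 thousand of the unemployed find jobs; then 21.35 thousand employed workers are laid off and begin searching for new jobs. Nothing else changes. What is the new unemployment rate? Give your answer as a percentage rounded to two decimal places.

New unemployment rate ≈ 2.78%.

Initially, labor force = 3,127.40 + 121.17 = 3,248.57 thousand, so u = 121.17/3,248.57 = 3.73%.
After the first change, unemployed falls and employed rises by 52.26; labor force unchanged → E = 3,179.66, U = 68.91, labor force = 3,248.57 thousand.
After the second change, employed falls and unemployed rises by 21.35; labor force unchanged → E = 3,158.31, U = 90.26, labor force = 3,248.57 thousand.
New unemployment rate = 90.26 / 3,248.57 = 2.78%.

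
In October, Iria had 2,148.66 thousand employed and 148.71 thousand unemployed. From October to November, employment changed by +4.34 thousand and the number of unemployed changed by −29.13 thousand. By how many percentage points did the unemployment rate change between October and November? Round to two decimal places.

October: labor force = 2,148.66 + 148.71 = 2,297.37; u = 148.71/2,297.37 = 6.47%.
November: labor force = 2,153.00 + 119.58 = 2,272.58; u = 119.58/2,272.58 = 5.26%.
Change = 5.26% − 6.47% = −1.21 pp.

The unemployment rate changed by −1.21 percentage points.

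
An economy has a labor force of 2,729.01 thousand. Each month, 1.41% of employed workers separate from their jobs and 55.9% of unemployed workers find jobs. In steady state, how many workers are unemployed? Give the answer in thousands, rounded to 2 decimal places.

Steady-state unemployment rate u* = s/(s+f) = 1.41/(1.41+55.9) = 0.024603.
Unemployed = u* × labor force = 0.024603 × 2,729.01 ≈ 67.14 thousand.

About 67.14 thousand are unemployed in steady state.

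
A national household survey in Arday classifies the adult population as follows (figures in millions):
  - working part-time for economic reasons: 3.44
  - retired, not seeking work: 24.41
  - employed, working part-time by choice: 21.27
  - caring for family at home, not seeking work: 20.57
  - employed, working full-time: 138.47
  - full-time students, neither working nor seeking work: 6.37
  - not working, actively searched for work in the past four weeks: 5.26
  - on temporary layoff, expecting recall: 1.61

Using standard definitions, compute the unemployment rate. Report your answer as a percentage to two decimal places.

Unemployment rate ≈ 4.04%.

Employed = 3.44 + 21.27 + 138.47 = 163.18 million (anyone who worked, including part-time for economic reasons, counts as employed).
Unemployed = 5.26 + 1.61 = 6.87 million (jobless and actively searching, or on temporary layoff).
Labor force = 163.18 + 6.87 = 170.05 million.
Unemployment rate = 6.87 / 170.05 = 4.04%.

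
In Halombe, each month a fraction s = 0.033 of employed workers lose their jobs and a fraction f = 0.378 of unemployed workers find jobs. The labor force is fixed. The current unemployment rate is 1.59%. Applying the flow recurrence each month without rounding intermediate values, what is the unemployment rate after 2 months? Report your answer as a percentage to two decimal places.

Unemployment rate after two months ≈ 5.80%.

With a fixed labor force, u_{t+1} = u_t + s·(1−u_t) − f·u_t = u_t·(1−s−f) + s.
Here 1−s−f = 0.589 and s = 0.033.
u_1 = 0.015900 × 0.589 + 0.033 = 0.042365.
u_2 = 0.042365 × 0.589 + 0.033 = 0.057953.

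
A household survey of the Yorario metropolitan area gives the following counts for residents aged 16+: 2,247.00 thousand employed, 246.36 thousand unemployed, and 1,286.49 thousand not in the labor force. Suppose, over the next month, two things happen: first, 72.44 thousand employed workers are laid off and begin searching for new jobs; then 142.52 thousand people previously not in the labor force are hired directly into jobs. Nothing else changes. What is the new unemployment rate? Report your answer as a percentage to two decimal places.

Initially, labor force = 2,247.00 + 246.36 = 2,493.36 thousand, so u = 246.36/2,493.36 = 9.88%.
After the first change, employed falls and unemployed rises by 72.44; labor force unchanged → E = 2,174.56, U = 318.80, labor force = 2,493.36 thousand.
After the second change, employed and labor force both rise by 142.52; unemployed unchanged → E = 2,317.08, U = 318.80, labor force = 2,635.88 thousand.
New unemployment rate = 318.80 / 2,635.88 = 12.09%.

New unemployment rate ≈ 12.09%.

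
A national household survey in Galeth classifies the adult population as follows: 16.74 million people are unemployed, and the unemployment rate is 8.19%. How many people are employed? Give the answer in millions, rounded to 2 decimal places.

About 187.66 million are employed.

Labor force = U / u = 16.74 / 0.0819 ≈ 204.40 million.
Employed = labor force − unemployed = 204.40 − 16.74 = 187.66 million.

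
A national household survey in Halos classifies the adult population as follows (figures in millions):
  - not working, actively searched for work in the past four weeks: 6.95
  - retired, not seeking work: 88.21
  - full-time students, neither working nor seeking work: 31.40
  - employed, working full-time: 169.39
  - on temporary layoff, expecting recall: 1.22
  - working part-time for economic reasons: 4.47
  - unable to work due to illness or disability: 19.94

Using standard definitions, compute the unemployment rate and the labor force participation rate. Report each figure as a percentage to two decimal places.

Unemployment rate ≈ 4.49%; labor force participation rate ≈ 56.60%.

Employed = 169.39 + 4.47 = 173.86 million (anyone who worked, including part-time for economic reasons, counts as employed).
Unemployed = 6.95 + 1.22 = 8.17 million (jobless and actively searching, or on temporary layoff).
Labor force = 173.86 + 8.17 = 182.03 million.
Not in labor force = 88.21 + 31.40 + 19.94 = 139.55 million (those not working and not actively searching are outside the labor force).
Civilian working-age population = 182.03 + 139.55 = 321.58 million.
Unemployment rate = 8.17 / 182.03 = 4.49%.
Labor force participation rate = 182.03 / 321.58 = 56.60%.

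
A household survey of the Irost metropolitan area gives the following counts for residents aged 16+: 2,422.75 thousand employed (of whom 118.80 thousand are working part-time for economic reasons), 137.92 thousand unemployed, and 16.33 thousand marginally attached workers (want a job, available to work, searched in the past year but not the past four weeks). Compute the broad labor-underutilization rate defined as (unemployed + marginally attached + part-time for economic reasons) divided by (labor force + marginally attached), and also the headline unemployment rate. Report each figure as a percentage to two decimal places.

Broad underutilization rate ≈ 10.60%; headline unemployment rate ≈ 5.39%.

Labor force = 2,422.75 + 137.92 = 2,560.67 thousand.
Numerator = 137.92 + 16.33 + 118.80 = 273.05 thousand.
Denominator = 2,560.67 + 16.33 = 2,577.00 thousand.
Broad rate = 273.05 / 2,577.00 = 10.60%.
Headline unemployment rate = 137.92 / 2,560.67 = 5.39%.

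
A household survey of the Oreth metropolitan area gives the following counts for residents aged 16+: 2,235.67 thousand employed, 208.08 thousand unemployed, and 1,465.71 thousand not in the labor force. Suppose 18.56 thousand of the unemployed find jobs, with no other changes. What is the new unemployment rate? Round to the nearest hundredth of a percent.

Initially, labor force = 2,235.67 + 208.08 = 2,443.75 thousand, so u = 208.08/2,443.75 = 8.51%.
After the change, unemployed falls and employed rises by 18.56; labor force unchanged → E = 2,254.23, U = 189.52, labor force = 2,443.75 thousand.
New unemployment rate = 189.52 / 2,443.75 = 7.76%.

New unemployment rate ≈ 7.76%.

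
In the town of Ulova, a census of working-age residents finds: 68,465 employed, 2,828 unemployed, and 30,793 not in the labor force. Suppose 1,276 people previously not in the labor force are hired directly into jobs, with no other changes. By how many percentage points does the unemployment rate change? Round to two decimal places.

Initially, labor force = 68,465 + 2,828 = 71,293, so u = 2,828/71,293 = 3.97%.
After the change, employed and labor force both rise by 1,276; unemployed unchanged → E = 69,741, U = 2,828, labor force = 72,569.
New unemployment rate = 2,828 / 72,569 = 3.90%.
Change = 3.90% − 3.97% = −0.07 percentage points.

The unemployment rate changes by −0.07 percentage points.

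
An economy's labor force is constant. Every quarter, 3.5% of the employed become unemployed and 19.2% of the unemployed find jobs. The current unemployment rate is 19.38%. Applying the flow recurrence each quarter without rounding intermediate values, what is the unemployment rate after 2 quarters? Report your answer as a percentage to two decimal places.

Unemployment rate after two quarters ≈ 17.79%.

With a fixed labor force, u_{t+1} = u_t + s·(1−u_t) − f·u_t = u_t·(1−s−f) + s.
Here 1−s−f = 0.773 and s = 0.035.
u_1 = 0.193800 × 0.773 + 0.035 = 0.184807.
u_2 = 0.184807 × 0.773 + 0.035 = 0.177856.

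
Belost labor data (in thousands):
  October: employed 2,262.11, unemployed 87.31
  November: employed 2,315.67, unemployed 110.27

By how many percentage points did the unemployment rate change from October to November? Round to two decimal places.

The unemployment rate changed by +0.83 percentage points.

October: labor force = 2,262.11 + 87.31 = 2,349.42; u = 87.31/2,349.42 = 3.72%.
November: labor force = 2,315.67 + 110.27 = 2,425.94; u = 110.27/2,425.94 = 4.55%.
Change = 4.55% − 3.72% = +0.83 pp.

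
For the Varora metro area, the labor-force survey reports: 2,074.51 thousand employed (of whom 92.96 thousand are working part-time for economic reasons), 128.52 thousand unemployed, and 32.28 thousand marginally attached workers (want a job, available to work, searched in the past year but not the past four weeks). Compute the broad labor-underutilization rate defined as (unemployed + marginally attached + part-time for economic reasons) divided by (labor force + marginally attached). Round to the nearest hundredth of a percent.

Broad underutilization rate ≈ 11.35%.

Labor force = 2,074.51 + 128.52 = 2,203.03 thousand.
Numerator = 128.52 + 32.28 + 92.96 = 253.76 thousand.
Denominator = 2,203.03 + 32.28 = 2,235.31 thousand.
Broad rate = 253.76 / 2,235.31 = 11.35%.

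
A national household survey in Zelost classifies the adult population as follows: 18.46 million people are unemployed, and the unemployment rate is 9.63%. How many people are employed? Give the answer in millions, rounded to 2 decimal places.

Labor force = U / u = 18.46 / 0.0963 ≈ 191.69 million.
Employed = labor force − unemployed = 191.69 − 18.46 = 173.23 million.

About 173.23 million are employed.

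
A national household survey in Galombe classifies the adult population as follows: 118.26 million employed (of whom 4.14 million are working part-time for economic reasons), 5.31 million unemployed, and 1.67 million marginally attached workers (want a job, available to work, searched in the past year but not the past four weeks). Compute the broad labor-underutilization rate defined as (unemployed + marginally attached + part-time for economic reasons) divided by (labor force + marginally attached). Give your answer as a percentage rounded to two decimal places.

Labor force = 118.26 + 5.31 = 123.57 million.
Numerator = 5.31 + 1.67 + 4.14 = 11.12 million.
Denominator = 123.57 + 1.67 = 125.24 million.
Broad rate = 11.12 / 125.24 = 8.88%.

Broad underutilization rate ≈ 8.88%.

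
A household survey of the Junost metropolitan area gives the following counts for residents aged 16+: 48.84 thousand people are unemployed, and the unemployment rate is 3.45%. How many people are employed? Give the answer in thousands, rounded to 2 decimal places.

Labor force = U / u = 48.84 / 0.0345 ≈ 1,415.65 thousand.
Employed = labor force − unemployed = 1,415.65 − 48.84 = 1,366.81 thousand.

About 1,366.81 thousand are employed.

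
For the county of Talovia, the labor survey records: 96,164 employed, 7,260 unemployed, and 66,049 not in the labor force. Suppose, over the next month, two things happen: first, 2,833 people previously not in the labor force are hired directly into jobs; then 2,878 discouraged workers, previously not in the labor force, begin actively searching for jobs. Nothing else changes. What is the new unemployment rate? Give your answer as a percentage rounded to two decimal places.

New unemployment rate ≈ 9.29%.

Initially, labor force = 96,164 + 7,260 = 103,424, so u = 7,260/103,424 = 7.02%.
After the first change, employed and labor force both rise by 2,833; unemployed unchanged → E = 98,997, U = 7,260, labor force = 106,257.
After the second change, unemployed and labor force both rise by 2,878 → E = 98,997, U = 10,138, labor force = 109,135.
New unemployment rate = 10,138 / 109,135 = 9.29%.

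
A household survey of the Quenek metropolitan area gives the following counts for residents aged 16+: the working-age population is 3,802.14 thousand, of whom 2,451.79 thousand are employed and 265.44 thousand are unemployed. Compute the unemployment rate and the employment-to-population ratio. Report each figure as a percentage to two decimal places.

Labor force = employed + unemployed = 2,451.79 + 265.44 = 2,717.23 thousand.
Unemployment rate = 265.44 / 2,717.23 = 9.77%.
Employment-population ratio = 2,451.79 / 3,802.14 = 64.48%.

Unemployment rate ≈ 9.77%; employment-population ratio ≈ 64.48%.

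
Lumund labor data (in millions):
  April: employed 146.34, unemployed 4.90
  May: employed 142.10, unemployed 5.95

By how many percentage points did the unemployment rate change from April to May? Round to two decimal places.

The unemployment rate changed by +0.78 percentage points.

April: labor force = 146.34 + 4.90 = 151.24; u = 4.90/151.24 = 3.24%.
May: labor force = 142.10 + 5.95 = 148.05; u = 5.95/148.05 = 4.02%.
Change = 4.02% − 3.24% = +0.78 pp.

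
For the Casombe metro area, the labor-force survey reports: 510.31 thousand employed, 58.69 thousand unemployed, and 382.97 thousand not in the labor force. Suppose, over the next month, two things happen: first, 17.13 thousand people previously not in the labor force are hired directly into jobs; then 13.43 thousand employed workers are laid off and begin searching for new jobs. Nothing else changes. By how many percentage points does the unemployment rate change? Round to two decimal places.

The unemployment rate changes by +1.99 percentage points.

Initially, labor force = 510.31 + 58.69 = 569.00 thousand, so u = 58.69/569.00 = 10.31%.
After the first change, employed and labor force both rise by 17.13; unemployed unchanged → E = 527.44, U = 58.69, labor force = 586.13 thousand.
After the second change, employed falls and unemployed rises by 13.43; labor force unchanged → E = 514.01, U = 72.12, labor force = 586.13 thousand.
New unemployment rate = 72.12 / 586.13 = 12.30%.
Change = 12.30% − 10.31% = +1.99 percentage points.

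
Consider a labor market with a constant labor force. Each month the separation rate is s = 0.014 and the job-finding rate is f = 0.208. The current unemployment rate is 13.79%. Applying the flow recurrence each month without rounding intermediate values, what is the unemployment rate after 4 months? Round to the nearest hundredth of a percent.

With a fixed labor force, u_{t+1} = u_t + s·(1−u_t) − f·u_t = u_t·(1−s−f) + s.
Here 1−s−f = 0.778 and s = 0.014.
u_1 = 0.137900 × 0.778 + 0.014 = 0.121286.
u_2 = 0.121286 × 0.778 + 0.014 = 0.108361.
u_3 = 0.108361 × 0.778 + 0.014 = 0.098305.
u_4 = 0.098305 × 0.778 + 0.014 = 0.090481.

Unemployment rate after four months ≈ 9.05%.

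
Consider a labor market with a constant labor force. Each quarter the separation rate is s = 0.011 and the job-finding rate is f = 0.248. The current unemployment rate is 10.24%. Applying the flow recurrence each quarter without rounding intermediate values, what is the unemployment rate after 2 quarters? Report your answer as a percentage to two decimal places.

With a fixed labor force, u_{t+1} = u_t + s·(1−u_t) − f·u_t = u_t·(1−s−f) + s.
Here 1−s−f = 0.741 and s = 0.011.
u_1 = 0.102400 × 0.741 + 0.011 = 0.086878.
u_2 = 0.086878 × 0.741 + 0.011 = 0.075377.

Unemployment rate after two quarters ≈ 7.54%.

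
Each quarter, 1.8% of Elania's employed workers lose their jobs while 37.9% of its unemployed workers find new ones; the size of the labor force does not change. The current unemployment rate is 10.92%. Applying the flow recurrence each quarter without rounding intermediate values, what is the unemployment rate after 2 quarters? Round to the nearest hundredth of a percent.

With a fixed labor force, u_{t+1} = u_t + s·(1−u_t) − f·u_t = u_t·(1−s−f) + s.
Here 1−s−f = 0.603 and s = 0.018.
u_1 = 0.109200 × 0.603 + 0.018 = 0.083848.
u_2 = 0.083848 × 0.603 + 0.018 = 0.068560.

Unemployment rate after two quarters ≈ 6.86%.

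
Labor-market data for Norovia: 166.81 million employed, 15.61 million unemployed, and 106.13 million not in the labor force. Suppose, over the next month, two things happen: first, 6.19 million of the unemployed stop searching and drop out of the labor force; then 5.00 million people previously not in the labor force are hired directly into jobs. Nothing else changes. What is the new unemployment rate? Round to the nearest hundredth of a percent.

New unemployment rate ≈ 5.20%.

Initially, labor force = 166.81 + 15.61 = 182.42 million, so u = 15.61/182.42 = 8.56%.
After the first change, unemployed and labor force both fall by 6.19 → E = 166.81, U = 9.42, labor force = 176.23 million.
After the second change, employed and labor force both rise by 5.00; unemployed unchanged → E = 171.81, U = 9.42, labor force = 181.23 million.
New unemployment rate = 9.42 / 181.23 = 5.20%.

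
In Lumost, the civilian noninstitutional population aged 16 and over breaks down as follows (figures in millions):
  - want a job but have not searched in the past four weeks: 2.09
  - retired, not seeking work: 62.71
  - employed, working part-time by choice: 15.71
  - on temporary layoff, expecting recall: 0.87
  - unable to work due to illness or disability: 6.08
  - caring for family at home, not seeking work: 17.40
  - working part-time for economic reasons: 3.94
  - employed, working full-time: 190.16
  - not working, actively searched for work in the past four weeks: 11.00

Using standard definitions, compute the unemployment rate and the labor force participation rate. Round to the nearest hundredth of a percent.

Unemployment rate ≈ 5.35%; labor force participation rate ≈ 71.52%.

Employed = 15.71 + 3.94 + 190.16 = 209.81 million (anyone who worked, including part-time for economic reasons, counts as employed).
Unemployed = 0.87 + 11.00 = 11.87 million (jobless and actively searching, or on temporary layoff).
Labor force = 209.81 + 11.87 = 221.68 million.
Not in labor force = 2.09 + 62.71 + 6.08 + 17.40 = 88.28 million (those not working and not actively searching are outside the labor force — including those who want a job but have given up searching).
Civilian working-age population = 221.68 + 88.28 = 309.96 million.
Unemployment rate = 11.87 / 221.68 = 5.35%.
Labor force participation rate = 221.68 / 309.96 = 71.52%.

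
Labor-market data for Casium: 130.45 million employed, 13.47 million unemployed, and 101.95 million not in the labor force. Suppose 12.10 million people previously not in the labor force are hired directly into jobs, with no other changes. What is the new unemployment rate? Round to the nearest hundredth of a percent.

Initially, labor force = 130.45 + 13.47 = 143.92 million, so u = 13.47/143.92 = 9.36%.
After the change, employed and labor force both rise by 12.10; unemployed unchanged → E = 142.55, U = 13.47, labor force = 156.02 million.
New unemployment rate = 13.47 / 156.02 = 8.63%.

New unemployment rate ≈ 8.63%.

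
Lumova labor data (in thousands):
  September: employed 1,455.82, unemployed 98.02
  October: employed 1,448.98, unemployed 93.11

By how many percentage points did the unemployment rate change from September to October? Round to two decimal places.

September: labor force = 1,455.82 + 98.02 = 1,553.84; u = 98.02/1,553.84 = 6.31%.
October: labor force = 1,448.98 + 93.11 = 1,542.09; u = 93.11/1,542.09 = 6.04%.
Change = 6.04% − 6.31% = −0.27 pp.

The unemployment rate changed by −0.27 percentage points.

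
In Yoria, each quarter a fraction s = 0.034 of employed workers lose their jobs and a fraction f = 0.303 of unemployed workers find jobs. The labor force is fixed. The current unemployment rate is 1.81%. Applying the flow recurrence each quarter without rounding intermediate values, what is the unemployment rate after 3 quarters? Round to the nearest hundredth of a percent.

With a fixed labor force, u_{t+1} = u_t + s·(1−u_t) − f·u_t = u_t·(1−s−f) + s.
Here 1−s−f = 0.663 and s = 0.034.
u_1 = 0.018100 × 0.663 + 0.034 = 0.046000.
u_2 = 0.046000 × 0.663 + 0.034 = 0.064498.
u_3 = 0.064498 × 0.663 + 0.034 = 0.076762.

Unemployment rate after three quarters ≈ 7.68%.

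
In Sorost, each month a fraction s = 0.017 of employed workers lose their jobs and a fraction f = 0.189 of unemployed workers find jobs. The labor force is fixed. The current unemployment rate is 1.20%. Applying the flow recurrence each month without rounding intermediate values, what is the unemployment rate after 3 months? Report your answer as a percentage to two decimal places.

With a fixed labor force, u_{t+1} = u_t + s·(1−u_t) − f·u_t = u_t·(1−s−f) + s.
Here 1−s−f = 0.794 and s = 0.017.
u_1 = 0.012000 × 0.794 + 0.017 = 0.026528.
u_2 = 0.026528 × 0.794 + 0.017 = 0.038063.
u_3 = 0.038063 × 0.794 + 0.017 = 0.047222.

Unemployment rate after three months ≈ 4.72%.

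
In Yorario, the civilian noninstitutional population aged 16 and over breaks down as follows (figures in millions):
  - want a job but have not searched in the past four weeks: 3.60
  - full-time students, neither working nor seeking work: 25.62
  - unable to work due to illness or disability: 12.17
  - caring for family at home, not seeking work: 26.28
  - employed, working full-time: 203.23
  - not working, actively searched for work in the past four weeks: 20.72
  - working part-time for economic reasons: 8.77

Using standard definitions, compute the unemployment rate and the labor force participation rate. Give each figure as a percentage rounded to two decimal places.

Unemployment rate ≈ 8.90%; labor force participation rate ≈ 77.47%.

Employed = 203.23 + 8.77 = 212.00 million (anyone who worked, including part-time for economic reasons, counts as employed).
Unemployed = 20.72 million.
Labor force = 212.00 + 20.72 = 232.72 million.
Not in labor force = 3.60 + 25.62 + 12.17 + 26.28 = 67.67 million (those not working and not actively searching are outside the labor force — including those who want a job but have given up searching).
Civilian working-age population = 232.72 + 67.67 = 300.39 million.
Unemployment rate = 20.72 / 232.72 = 8.90%.
Labor force participation rate = 232.72 / 300.39 = 77.47%.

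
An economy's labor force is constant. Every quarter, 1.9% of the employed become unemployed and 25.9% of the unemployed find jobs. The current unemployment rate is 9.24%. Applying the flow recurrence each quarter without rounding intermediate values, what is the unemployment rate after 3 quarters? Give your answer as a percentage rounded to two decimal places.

With a fixed labor force, u_{t+1} = u_t + s·(1−u_t) − f·u_t = u_t·(1−s−f) + s.
Here 1−s−f = 0.722 and s = 0.019.
u_1 = 0.092400 × 0.722 + 0.019 = 0.085713.
u_2 = 0.085713 × 0.722 + 0.019 = 0.080885.
u_3 = 0.080885 × 0.722 + 0.019 = 0.077399.

Unemployment rate after three quarters ≈ 7.74%.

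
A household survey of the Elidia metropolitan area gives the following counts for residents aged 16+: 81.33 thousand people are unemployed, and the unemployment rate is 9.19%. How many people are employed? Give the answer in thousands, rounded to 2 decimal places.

Labor force = U / u = 81.33 / 0.0919 ≈ 884.98 thousand.
Employed = labor force − unemployed = 884.98 − 81.33 = 803.65 thousand.

About 803.65 thousand are employed.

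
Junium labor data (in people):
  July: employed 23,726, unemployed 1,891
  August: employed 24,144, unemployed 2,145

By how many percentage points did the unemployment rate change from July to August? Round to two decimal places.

July: labor force = 23,726 + 1,891 = 25,617; u = 1,891/25,617 = 7.38%.
August: labor force = 24,144 + 2,145 = 26,289; u = 2,145/26,289 = 8.16%.
Change = 8.16% − 7.38% = +0.78 pp.

The unemployment rate changed by +0.78 percentage points.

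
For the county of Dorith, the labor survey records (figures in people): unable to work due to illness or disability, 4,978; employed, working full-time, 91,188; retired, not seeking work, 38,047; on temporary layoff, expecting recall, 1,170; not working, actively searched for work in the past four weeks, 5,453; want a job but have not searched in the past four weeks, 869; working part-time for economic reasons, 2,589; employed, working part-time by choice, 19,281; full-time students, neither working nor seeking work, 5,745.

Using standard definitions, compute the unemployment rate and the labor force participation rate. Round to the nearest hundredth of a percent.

Employed = 91,188 + 2,589 + 19,281 = 113,058 (anyone who worked, including part-time for economic reasons, counts as employed).
Unemployed = 1,170 + 5,453 = 6,623 (jobless and actively searching, or on temporary layoff).
Labor force = 113,058 + 6,623 = 119,681.
Not in labor force = 4,978 + 38,047 + 869 + 5,745 = 49,639 (those not working and not actively searching are outside the labor force — including those who want a job but have given up searching).
Civilian working-age population = 119,681 + 49,639 = 169,320.
Unemployment rate = 6,623 / 119,681 = 5.53%.
Labor force participation rate = 119,681 / 169,320 = 70.68%.

Unemployment rate ≈ 5.53%; labor force participation rate ≈ 70.68%.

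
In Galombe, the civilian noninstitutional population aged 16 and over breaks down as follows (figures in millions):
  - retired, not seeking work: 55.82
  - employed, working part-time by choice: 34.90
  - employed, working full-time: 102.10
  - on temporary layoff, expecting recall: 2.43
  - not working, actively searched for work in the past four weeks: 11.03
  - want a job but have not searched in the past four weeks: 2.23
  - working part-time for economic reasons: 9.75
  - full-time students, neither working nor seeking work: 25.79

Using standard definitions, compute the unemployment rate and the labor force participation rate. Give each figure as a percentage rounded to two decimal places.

Unemployment rate ≈ 8.40%; labor force participation rate ≈ 65.65%.

Employed = 34.90 + 102.10 + 9.75 = 146.75 million (anyone who worked, including part-time for economic reasons, counts as employed).
Unemployed = 2.43 + 11.03 = 13.46 million (jobless and actively searching, or on temporary layoff).
Labor force = 146.75 + 13.46 = 160.21 million.
Not in labor force = 55.82 + 2.23 + 25.79 = 83.84 million (those not working and not actively searching are outside the labor force — including those who want a job but have given up searching).
Civilian working-age population = 160.21 + 83.84 = 244.05 million.
Unemployment rate = 13.46 / 160.21 = 8.40%.
Labor force participation rate = 160.21 / 244.05 = 65.65%.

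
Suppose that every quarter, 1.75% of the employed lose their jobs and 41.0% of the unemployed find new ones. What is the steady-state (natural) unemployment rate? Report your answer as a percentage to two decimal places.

At steady state the flows balance: s·E = f·U, so U/(E+U) = s/(s+f).
u* = 1.75 / (1.75 + 41.0) = 1.75 / 42.75 = 4.09%.

Steady-state unemployment rate ≈ 4.09%.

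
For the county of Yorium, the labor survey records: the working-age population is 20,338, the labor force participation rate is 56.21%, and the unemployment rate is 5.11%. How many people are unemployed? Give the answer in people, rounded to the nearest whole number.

Labor force = 0.5621 × 20,338 = 11,432.
Unemployed = 0.0511 × 11,432 ≈ 584.

About 584 are unemployed.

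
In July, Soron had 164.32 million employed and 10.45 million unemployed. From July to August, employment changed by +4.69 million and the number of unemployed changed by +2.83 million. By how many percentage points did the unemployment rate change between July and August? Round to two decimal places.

July: labor force = 164.32 + 10.45 = 174.77; u = 10.45/174.77 = 5.98%.
August: labor force = 169.01 + 13.28 = 182.29; u = 13.28/182.29 = 7.29%.
Change = 7.29% − 5.98% = +1.31 pp.

The unemployment rate changed by +1.31 percentage points.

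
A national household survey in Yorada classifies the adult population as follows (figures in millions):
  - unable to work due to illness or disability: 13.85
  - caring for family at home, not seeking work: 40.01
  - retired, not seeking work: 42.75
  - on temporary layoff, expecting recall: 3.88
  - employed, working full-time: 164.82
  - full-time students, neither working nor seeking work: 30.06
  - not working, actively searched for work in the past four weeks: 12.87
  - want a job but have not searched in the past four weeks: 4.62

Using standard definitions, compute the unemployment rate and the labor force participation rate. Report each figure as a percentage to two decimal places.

Unemployment rate ≈ 9.23%; labor force participation rate ≈ 58.04%.

Employed = 164.82 million.
Unemployed = 3.88 + 12.87 = 16.75 million (jobless and actively searching, or on temporary layoff).
Labor force = 164.82 + 16.75 = 181.57 million.
Not in labor force = 13.85 + 40.01 + 42.75 + 30.06 + 4.62 = 131.29 million (those not working and not actively searching are outside the labor force — including those who want a job but have given up searching).
Civilian working-age population = 181.57 + 131.29 = 312.86 million.
Unemployment rate = 16.75 / 181.57 = 9.23%.
Labor force participation rate = 181.57 / 312.86 = 58.04%.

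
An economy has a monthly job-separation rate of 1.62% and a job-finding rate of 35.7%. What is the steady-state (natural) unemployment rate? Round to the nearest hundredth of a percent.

Steady-state unemployment rate ≈ 4.34%.

At steady state the flows balance: s·E = f·U, so U/(E+U) = s/(s+f).
u* = 1.62 / (1.62 + 35.7) = 1.62 / 37.32 = 4.34%.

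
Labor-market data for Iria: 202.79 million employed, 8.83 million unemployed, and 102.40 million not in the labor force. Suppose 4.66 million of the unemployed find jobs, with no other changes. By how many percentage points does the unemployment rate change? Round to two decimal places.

The unemployment rate changes by −2.20 percentage points.

Initially, labor force = 202.79 + 8.83 = 211.62 million, so u = 8.83/211.62 = 4.17%.
After the change, unemployed falls and employed rises by 4.66; labor force unchanged → E = 207.45, U = 4.17, labor force = 211.62 million.
New unemployment rate = 4.17 / 211.62 = 1.97%.
Change = 1.97% − 4.17% = −2.20 percentage points.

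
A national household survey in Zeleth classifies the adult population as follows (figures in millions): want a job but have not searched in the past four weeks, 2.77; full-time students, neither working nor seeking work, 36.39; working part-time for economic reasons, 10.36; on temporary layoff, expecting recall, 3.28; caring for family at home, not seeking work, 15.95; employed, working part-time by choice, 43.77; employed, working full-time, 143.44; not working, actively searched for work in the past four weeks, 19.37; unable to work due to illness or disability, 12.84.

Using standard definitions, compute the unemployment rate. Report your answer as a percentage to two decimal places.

Employed = 10.36 + 43.77 + 143.44 = 197.57 million (anyone who worked, including part-time for economic reasons, counts as employed).
Unemployed = 3.28 + 19.37 = 22.65 million (jobless and actively searching, or on temporary layoff).
Labor force = 197.57 + 22.65 = 220.22 million.
Unemployment rate = 22.65 / 220.22 = 10.29%.

Unemployment rate ≈ 10.29%.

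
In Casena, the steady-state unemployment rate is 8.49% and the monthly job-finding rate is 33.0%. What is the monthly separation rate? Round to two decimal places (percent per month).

From u* = s/(s+f): s = u·f/(1−u).
s = 0.0849 × 33.0 / (1 − 0.0849) = 2.8017 / 0.9151 ≈ 3.06% per month.

Separation rate ≈ 3.06% per month.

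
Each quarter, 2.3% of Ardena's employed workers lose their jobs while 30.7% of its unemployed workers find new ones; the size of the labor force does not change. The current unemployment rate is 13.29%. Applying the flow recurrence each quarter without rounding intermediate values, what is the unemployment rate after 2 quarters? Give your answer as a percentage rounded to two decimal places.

With a fixed labor force, u_{t+1} = u_t + s·(1−u_t) − f·u_t = u_t·(1−s−f) + s.
Here 1−s−f = 0.670 and s = 0.023.
u_1 = 0.132900 × 0.670 + 0.023 = 0.112043.
u_2 = 0.112043 × 0.670 + 0.023 = 0.098069.

Unemployment rate after two quarters ≈ 9.81%.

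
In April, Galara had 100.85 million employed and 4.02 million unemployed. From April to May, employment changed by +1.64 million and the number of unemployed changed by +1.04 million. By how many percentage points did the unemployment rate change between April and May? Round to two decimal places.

The unemployment rate changed by +0.87 percentage points.

April: labor force = 100.85 + 4.02 = 104.87; u = 4.02/104.87 = 3.83%.
May: labor force = 102.49 + 5.06 = 107.55; u = 5.06/107.55 = 4.70%.
Change = 4.70% − 3.83% = +0.87 pp.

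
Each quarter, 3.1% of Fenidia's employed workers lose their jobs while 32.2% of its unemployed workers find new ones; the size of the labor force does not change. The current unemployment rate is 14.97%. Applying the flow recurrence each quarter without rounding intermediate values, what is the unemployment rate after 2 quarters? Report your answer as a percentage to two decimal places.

With a fixed labor force, u_{t+1} = u_t + s·(1−u_t) − f·u_t = u_t·(1−s−f) + s.
Here 1−s−f = 0.647 and s = 0.031.
u_1 = 0.149700 × 0.647 + 0.031 = 0.127856.
u_2 = 0.127856 × 0.647 + 0.031 = 0.113723.

Unemployment rate after two quarters ≈ 11.37%.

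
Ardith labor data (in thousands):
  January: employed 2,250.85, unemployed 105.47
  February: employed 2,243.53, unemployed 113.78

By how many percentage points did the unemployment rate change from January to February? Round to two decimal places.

The unemployment rate changed by +0.35 percentage points.

January: labor force = 2,250.85 + 105.47 = 2,356.32; u = 105.47/2,356.32 = 4.48%.
February: labor force = 2,243.53 + 113.78 = 2,357.31; u = 113.78/2,357.31 = 4.83%.
Change = 4.83% − 4.48% = +0.35 pp.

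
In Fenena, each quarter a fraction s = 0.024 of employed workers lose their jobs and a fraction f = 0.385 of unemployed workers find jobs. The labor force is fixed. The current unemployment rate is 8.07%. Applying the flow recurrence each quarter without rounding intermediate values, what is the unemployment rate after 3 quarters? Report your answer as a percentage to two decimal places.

Unemployment rate after three quarters ≈ 6.32%.

With a fixed labor force, u_{t+1} = u_t + s·(1−u_t) − f·u_t = u_t·(1−s−f) + s.
Here 1−s−f = 0.591 and s = 0.024.
u_1 = 0.080700 × 0.591 + 0.024 = 0.071694.
u_2 = 0.071694 × 0.591 + 0.024 = 0.066371.
u_3 = 0.066371 × 0.591 + 0.024 = 0.063225.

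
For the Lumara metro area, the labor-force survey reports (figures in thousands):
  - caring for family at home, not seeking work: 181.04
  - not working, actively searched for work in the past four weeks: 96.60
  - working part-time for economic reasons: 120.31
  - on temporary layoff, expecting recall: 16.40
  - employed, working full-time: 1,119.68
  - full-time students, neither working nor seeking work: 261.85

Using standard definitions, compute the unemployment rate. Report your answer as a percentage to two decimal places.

Employed = 120.31 + 1,119.68 = 1,239.99 thousand (anyone who worked, including part-time for economic reasons, counts as employed).
Unemployed = 96.60 + 16.40 = 113.00 thousand (jobless and actively searching, or on temporary layoff).
Labor force = 1,239.99 + 113.00 = 1,352.99 thousand.
Unemployment rate = 113.00 / 1,352.99 = 8.35%.

Unemployment rate ≈ 8.35%.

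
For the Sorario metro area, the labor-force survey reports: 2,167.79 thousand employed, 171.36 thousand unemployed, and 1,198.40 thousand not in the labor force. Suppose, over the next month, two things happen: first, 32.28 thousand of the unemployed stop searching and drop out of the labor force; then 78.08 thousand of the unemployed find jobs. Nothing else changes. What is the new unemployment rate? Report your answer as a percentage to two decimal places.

Initially, labor force = 2,167.79 + 171.36 = 2,339.15 thousand, so u = 171.36/2,339.15 = 7.33%.
After the first change, unemployed and labor force both fall by 32.28 → E = 2,167.79, U = 139.08, labor force = 2,306.87 thousand.
After the second change, unemployed falls and employed rises by 78.08; labor force unchanged → E = 2,245.87, U = 61.00, labor force = 2,306.87 thousand.
New unemployment rate = 61.00 / 2,306.87 = 2.64%.

New unemployment rate ≈ 2.64%.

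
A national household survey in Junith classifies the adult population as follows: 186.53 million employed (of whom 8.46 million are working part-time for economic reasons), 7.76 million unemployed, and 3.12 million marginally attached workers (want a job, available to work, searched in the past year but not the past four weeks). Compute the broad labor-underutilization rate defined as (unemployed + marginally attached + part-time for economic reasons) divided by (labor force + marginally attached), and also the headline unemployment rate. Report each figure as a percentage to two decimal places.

Labor force = 186.53 + 7.76 = 194.29 million.
Numerator = 7.76 + 3.12 + 8.46 = 19.34 million.
Denominator = 194.29 + 3.12 = 197.41 million.
Broad rate = 19.34 / 197.41 = 9.80%.
Headline unemployment rate = 7.76 / 194.29 = 3.99%.

Broad underutilization rate ≈ 9.80%; headline unemployment rate ≈ 3.99%.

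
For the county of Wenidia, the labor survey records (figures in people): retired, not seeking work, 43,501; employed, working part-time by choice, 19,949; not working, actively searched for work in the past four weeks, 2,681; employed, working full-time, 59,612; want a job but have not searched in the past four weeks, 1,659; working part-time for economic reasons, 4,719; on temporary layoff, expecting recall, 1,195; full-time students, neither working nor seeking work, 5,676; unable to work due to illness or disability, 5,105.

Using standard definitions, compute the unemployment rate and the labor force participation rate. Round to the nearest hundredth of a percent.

Employed = 19,949 + 59,612 + 4,719 = 84,280 (anyone who worked, including part-time for economic reasons, counts as employed).
Unemployed = 2,681 + 1,195 = 3,876 (jobless and actively searching, or on temporary layoff).
Labor force = 84,280 + 3,876 = 88,156.
Not in labor force = 43,501 + 1,659 + 5,676 + 5,105 = 55,941 (those not working and not actively searching are outside the labor force — including those who want a job but have given up searching).
Civilian working-age population = 88,156 + 55,941 = 144,097.
Unemployment rate = 3,876 / 88,156 = 4.40%.
Labor force participation rate = 88,156 / 144,097 = 61.18%.

Unemployment rate ≈ 4.40%; labor force participation rate ≈ 61.18%.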